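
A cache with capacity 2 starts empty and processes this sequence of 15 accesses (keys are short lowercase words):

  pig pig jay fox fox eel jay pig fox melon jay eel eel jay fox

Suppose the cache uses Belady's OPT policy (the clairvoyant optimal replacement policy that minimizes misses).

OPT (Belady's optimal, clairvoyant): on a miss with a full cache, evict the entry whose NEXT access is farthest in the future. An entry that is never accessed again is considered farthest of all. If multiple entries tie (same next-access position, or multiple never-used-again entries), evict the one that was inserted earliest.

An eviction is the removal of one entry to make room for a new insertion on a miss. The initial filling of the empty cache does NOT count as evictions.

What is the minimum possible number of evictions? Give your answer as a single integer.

OPT (Belady) simulation (capacity=2):
  1. access pig: MISS. Cache: [pig]
  2. access pig: HIT. Next use of pig: step 8. Cache: [pig]
  3. access jay: MISS. Cache: [pig jay]
  4. access fox: MISS, evict pig (next use: step 8). Cache: [jay fox]
  5. access fox: HIT. Next use of fox: step 9. Cache: [jay fox]
  6. access eel: MISS, evict fox (next use: step 9). Cache: [jay eel]
  7. access jay: HIT. Next use of jay: step 11. Cache: [jay eel]
  8. access pig: MISS, evict eel (next use: step 12). Cache: [jay pig]
  9. access fox: MISS, evict pig (next use: never). Cache: [jay fox]
  10. access melon: MISS, evict fox (next use: step 15). Cache: [jay melon]
  11. access jay: HIT. Next use of jay: step 14. Cache: [jay melon]
  12. access eel: MISS, evict melon (next use: never). Cache: [jay eel]
  13. access eel: HIT. Next use of eel: never. Cache: [jay eel]
  14. access jay: HIT. Next use of jay: never. Cache: [jay eel]
  15. access fox: MISS, evict jay (next use: never). Cache: [eel fox]
Total: 6 hits, 9 misses, 7 evictions

Answer: 7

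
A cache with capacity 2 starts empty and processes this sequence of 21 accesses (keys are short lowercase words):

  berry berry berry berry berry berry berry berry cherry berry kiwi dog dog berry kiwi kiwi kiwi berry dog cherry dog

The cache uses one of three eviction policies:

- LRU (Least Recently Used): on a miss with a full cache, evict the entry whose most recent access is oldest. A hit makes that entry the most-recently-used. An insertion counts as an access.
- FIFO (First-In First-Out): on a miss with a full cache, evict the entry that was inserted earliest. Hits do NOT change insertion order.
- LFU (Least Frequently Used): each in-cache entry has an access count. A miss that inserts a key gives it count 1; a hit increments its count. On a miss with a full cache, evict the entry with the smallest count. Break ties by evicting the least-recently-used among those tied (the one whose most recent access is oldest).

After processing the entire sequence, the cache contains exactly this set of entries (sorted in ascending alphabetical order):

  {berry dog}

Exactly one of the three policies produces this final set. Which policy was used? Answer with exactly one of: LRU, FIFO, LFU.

Simulating under each policy and comparing final sets:
  LRU: final set = {cherry dog} -> differs
  FIFO: final set = {cherry dog} -> differs
  LFU: final set = {berry dog} -> MATCHES target
Only LFU produces the target set.

Answer: LFU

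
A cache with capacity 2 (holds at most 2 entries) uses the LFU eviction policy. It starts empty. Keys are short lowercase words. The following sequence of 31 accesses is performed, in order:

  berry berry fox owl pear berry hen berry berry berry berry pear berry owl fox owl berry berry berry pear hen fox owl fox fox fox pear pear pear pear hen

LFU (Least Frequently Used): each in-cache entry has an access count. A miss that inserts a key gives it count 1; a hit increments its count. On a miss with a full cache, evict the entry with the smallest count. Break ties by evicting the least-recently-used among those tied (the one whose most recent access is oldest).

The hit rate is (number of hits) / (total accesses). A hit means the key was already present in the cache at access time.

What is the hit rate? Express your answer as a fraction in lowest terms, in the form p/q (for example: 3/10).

LFU simulation (capacity=2):
  1. access berry: MISS. Cache: [berry(c=1)]
  2. access berry: HIT, count now 2. Cache: [berry(c=2)]
  3. access fox: MISS. Cache: [fox(c=1) berry(c=2)]
  4. access owl: MISS, evict fox(c=1). Cache: [owl(c=1) berry(c=2)]
  5. access pear: MISS, evict owl(c=1). Cache: [pear(c=1) berry(c=2)]
  6. access berry: HIT, count now 3. Cache: [pear(c=1) berry(c=3)]
  7. access hen: MISS, evict pear(c=1). Cache: [hen(c=1) berry(c=3)]
  8. access berry: HIT, count now 4. Cache: [hen(c=1) berry(c=4)]
  9. access berry: HIT, count now 5. Cache: [hen(c=1) berry(c=5)]
  10. access berry: HIT, count now 6. Cache: [hen(c=1) berry(c=6)]
  11. access berry: HIT, count now 7. Cache: [hen(c=1) berry(c=7)]
  12. access pear: MISS, evict hen(c=1). Cache: [pear(c=1) berry(c=7)]
  13. access berry: HIT, count now 8. Cache: [pear(c=1) berry(c=8)]
  14. access owl: MISS, evict pear(c=1). Cache: [owl(c=1) berry(c=8)]
  15. access fox: MISS, evict owl(c=1). Cache: [fox(c=1) berry(c=8)]
  16. access owl: MISS, evict fox(c=1). Cache: [owl(c=1) berry(c=8)]
  17. access berry: HIT, count now 9. Cache: [owl(c=1) berry(c=9)]
  18. access berry: HIT, count now 10. Cache: [owl(c=1) berry(c=10)]
  19. access berry: HIT, count now 11. Cache: [owl(c=1) berry(c=11)]
  20. access pear: MISS, evict owl(c=1). Cache: [pear(c=1) berry(c=11)]
  21. access hen: MISS, evict pear(c=1). Cache: [hen(c=1) berry(c=11)]
  22. access fox: MISS, evict hen(c=1). Cache: [fox(c=1) berry(c=11)]
  23. access owl: MISS, evict fox(c=1). Cache: [owl(c=1) berry(c=11)]
  24. access fox: MISS, evict owl(c=1). Cache: [fox(c=1) berry(c=11)]
  25. access fox: HIT, count now 2. Cache: [fox(c=2) berry(c=11)]
  26. access fox: HIT, count now 3. Cache: [fox(c=3) berry(c=11)]
  27. access pear: MISS, evict fox(c=3). Cache: [pear(c=1) berry(c=11)]
  28. access pear: HIT, count now 2. Cache: [pear(c=2) berry(c=11)]
  29. access pear: HIT, count now 3. Cache: [pear(c=3) berry(c=11)]
  30. access pear: HIT, count now 4. Cache: [pear(c=4) berry(c=11)]
  31. access hen: MISS, evict pear(c=4). Cache: [hen(c=1) berry(c=11)]
Total: 15 hits, 16 misses, 14 evictions

Hit rate = 15/31

Answer: 15/31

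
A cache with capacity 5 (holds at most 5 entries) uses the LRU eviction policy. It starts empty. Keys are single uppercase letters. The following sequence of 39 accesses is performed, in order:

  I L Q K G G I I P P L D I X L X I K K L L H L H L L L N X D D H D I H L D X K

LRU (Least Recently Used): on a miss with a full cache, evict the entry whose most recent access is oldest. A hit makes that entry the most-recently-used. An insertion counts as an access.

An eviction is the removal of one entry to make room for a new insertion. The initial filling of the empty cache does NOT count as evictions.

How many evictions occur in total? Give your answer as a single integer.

LRU simulation (capacity=5):
  1. access I: MISS. Cache (LRU->MRU): [I]
  2. access L: MISS. Cache (LRU->MRU): [I L]
  3. access Q: MISS. Cache (LRU->MRU): [I L Q]
  4. access K: MISS. Cache (LRU->MRU): [I L Q K]
  5. access G: MISS. Cache (LRU->MRU): [I L Q K G]
  6. access G: HIT. Cache (LRU->MRU): [I L Q K G]
  7. access I: HIT. Cache (LRU->MRU): [L Q K G I]
  8. access I: HIT. Cache (LRU->MRU): [L Q K G I]
  9. access P: MISS, evict L. Cache (LRU->MRU): [Q K G I P]
  10. access P: HIT. Cache (LRU->MRU): [Q K G I P]
  11. access L: MISS, evict Q. Cache (LRU->MRU): [K G I P L]
  12. access D: MISS, evict K. Cache (LRU->MRU): [G I P L D]
  13. access I: HIT. Cache (LRU->MRU): [G P L D I]
  14. access X: MISS, evict G. Cache (LRU->MRU): [P L D I X]
  15. access L: HIT. Cache (LRU->MRU): [P D I X L]
  16. access X: HIT. Cache (LRU->MRU): [P D I L X]
  17. access I: HIT. Cache (LRU->MRU): [P D L X I]
  18. access K: MISS, evict P. Cache (LRU->MRU): [D L X I K]
  19. access K: HIT. Cache (LRU->MRU): [D L X I K]
  20. access L: HIT. Cache (LRU->MRU): [D X I K L]
  21. access L: HIT. Cache (LRU->MRU): [D X I K L]
  22. access H: MISS, evict D. Cache (LRU->MRU): [X I K L H]
  23. access L: HIT. Cache (LRU->MRU): [X I K H L]
  24. access H: HIT. Cache (LRU->MRU): [X I K L H]
  25. access L: HIT. Cache (LRU->MRU): [X I K H L]
  26. access L: HIT. Cache (LRU->MRU): [X I K H L]
  27. access L: HIT. Cache (LRU->MRU): [X I K H L]
  28. access N: MISS, evict X. Cache (LRU->MRU): [I K H L N]
  29. access X: MISS, evict I. Cache (LRU->MRU): [K H L N X]
  30. access D: MISS, evict K. Cache (LRU->MRU): [H L N X D]
  31. access D: HIT. Cache (LRU->MRU): [H L N X D]
  32. access H: HIT. Cache (LRU->MRU): [L N X D H]
  33. access D: HIT. Cache (LRU->MRU): [L N X H D]
  34. access I: MISS, evict L. Cache (LRU->MRU): [N X H D I]
  35. access H: HIT. Cache (LRU->MRU): [N X D I H]
  36. access L: MISS, evict N. Cache (LRU->MRU): [X D I H L]
  37. access D: HIT. Cache (LRU->MRU): [X I H L D]
  38. access X: HIT. Cache (LRU->MRU): [I H L D X]
  39. access K: MISS, evict I. Cache (LRU->MRU): [H L D X K]
Total: 22 hits, 17 misses, 12 evictions

Answer: 12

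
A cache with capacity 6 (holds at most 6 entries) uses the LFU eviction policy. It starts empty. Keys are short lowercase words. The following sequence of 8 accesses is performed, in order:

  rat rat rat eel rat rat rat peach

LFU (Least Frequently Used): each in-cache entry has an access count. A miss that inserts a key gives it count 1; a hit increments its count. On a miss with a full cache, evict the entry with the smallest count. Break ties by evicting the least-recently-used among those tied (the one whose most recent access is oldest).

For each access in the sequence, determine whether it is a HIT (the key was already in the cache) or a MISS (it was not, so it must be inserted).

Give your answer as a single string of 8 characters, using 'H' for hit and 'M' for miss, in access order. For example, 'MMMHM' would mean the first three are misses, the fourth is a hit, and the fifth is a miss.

LFU simulation (capacity=6):
  1. access rat: MISS. Cache: [rat(c=1)]
  2. access rat: HIT, count now 2. Cache: [rat(c=2)]
  3. access rat: HIT, count now 3. Cache: [rat(c=3)]
  4. access eel: MISS. Cache: [eel(c=1) rat(c=3)]
  5. access rat: HIT, count now 4. Cache: [eel(c=1) rat(c=4)]
  6. access rat: HIT, count now 5. Cache: [eel(c=1) rat(c=5)]
  7. access rat: HIT, count now 6. Cache: [eel(c=1) rat(c=6)]
  8. access peach: MISS. Cache: [eel(c=1) peach(c=1) rat(c=6)]
Total: 5 hits, 3 misses, 0 evictions

Answer: MHHMHHHM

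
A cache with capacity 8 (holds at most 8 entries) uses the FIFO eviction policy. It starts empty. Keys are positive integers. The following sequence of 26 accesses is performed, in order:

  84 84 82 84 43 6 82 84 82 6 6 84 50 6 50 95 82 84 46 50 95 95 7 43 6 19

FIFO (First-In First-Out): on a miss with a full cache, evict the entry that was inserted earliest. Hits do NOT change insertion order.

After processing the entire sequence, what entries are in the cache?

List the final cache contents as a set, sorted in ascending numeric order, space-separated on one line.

FIFO simulation (capacity=8):
  1. access 84: MISS. Cache (old->new): [84]
  2. access 84: HIT. Cache (old->new): [84]
  3. access 82: MISS. Cache (old->new): [84 82]
  4. access 84: HIT. Cache (old->new): [84 82]
  5. access 43: MISS. Cache (old->new): [84 82 43]
  6. access 6: MISS. Cache (old->new): [84 82 43 6]
  7. access 82: HIT. Cache (old->new): [84 82 43 6]
  8. access 84: HIT. Cache (old->new): [84 82 43 6]
  9. access 82: HIT. Cache (old->new): [84 82 43 6]
  10. access 6: HIT. Cache (old->new): [84 82 43 6]
  11. access 6: HIT. Cache (old->new): [84 82 43 6]
  12. access 84: HIT. Cache (old->new): [84 82 43 6]
  13. access 50: MISS. Cache (old->new): [84 82 43 6 50]
  14. access 6: HIT. Cache (old->new): [84 82 43 6 50]
  15. access 50: HIT. Cache (old->new): [84 82 43 6 50]
  16. access 95: MISS. Cache (old->new): [84 82 43 6 50 95]
  17. access 82: HIT. Cache (old->new): [84 82 43 6 50 95]
  18. access 84: HIT. Cache (old->new): [84 82 43 6 50 95]
  19. access 46: MISS. Cache (old->new): [84 82 43 6 50 95 46]
  20. access 50: HIT. Cache (old->new): [84 82 43 6 50 95 46]
  21. access 95: HIT. Cache (old->new): [84 82 43 6 50 95 46]
  22. access 95: HIT. Cache (old->new): [84 82 43 6 50 95 46]
  23. access 7: MISS. Cache (old->new): [84 82 43 6 50 95 46 7]
  24. access 43: HIT. Cache (old->new): [84 82 43 6 50 95 46 7]
  25. access 6: HIT. Cache (old->new): [84 82 43 6 50 95 46 7]
  26. access 19: MISS, evict 84. Cache (old->new): [82 43 6 50 95 46 7 19]
Total: 17 hits, 9 misses, 1 evictions

Answer: 6 7 19 43 46 50 82 95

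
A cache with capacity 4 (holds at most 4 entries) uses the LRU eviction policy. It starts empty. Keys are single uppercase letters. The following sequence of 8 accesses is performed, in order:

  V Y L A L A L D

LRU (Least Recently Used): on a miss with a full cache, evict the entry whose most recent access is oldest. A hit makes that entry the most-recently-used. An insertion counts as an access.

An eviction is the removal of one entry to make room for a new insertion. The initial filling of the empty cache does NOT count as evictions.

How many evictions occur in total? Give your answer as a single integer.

LRU simulation (capacity=4):
  1. access V: MISS. Cache (LRU->MRU): [V]
  2. access Y: MISS. Cache (LRU->MRU): [V Y]
  3. access L: MISS. Cache (LRU->MRU): [V Y L]
  4. access A: MISS. Cache (LRU->MRU): [V Y L A]
  5. access L: HIT. Cache (LRU->MRU): [V Y A L]
  6. access A: HIT. Cache (LRU->MRU): [V Y L A]
  7. access L: HIT. Cache (LRU->MRU): [V Y A L]
  8. access D: MISS, evict V. Cache (LRU->MRU): [Y A L D]
Total: 3 hits, 5 misses, 1 evictions

Answer: 1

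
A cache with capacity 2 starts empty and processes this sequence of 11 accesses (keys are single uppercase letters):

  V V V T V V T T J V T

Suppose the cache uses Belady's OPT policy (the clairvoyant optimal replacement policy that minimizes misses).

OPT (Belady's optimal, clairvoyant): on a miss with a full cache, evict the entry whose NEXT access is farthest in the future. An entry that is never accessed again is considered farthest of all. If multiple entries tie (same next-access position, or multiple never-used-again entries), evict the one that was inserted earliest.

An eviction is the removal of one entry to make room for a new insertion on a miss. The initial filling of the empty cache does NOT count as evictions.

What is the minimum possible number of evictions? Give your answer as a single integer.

Answer: 2

Derivation:
OPT (Belady) simulation (capacity=2):
  1. access V: MISS. Cache: [V]
  2. access V: HIT. Next use of V: step 3. Cache: [V]
  3. access V: HIT. Next use of V: step 5. Cache: [V]
  4. access T: MISS. Cache: [V T]
  5. access V: HIT. Next use of V: step 6. Cache: [V T]
  6. access V: HIT. Next use of V: step 10. Cache: [V T]
  7. access T: HIT. Next use of T: step 8. Cache: [V T]
  8. access T: HIT. Next use of T: step 11. Cache: [V T]
  9. access J: MISS, evict T (next use: step 11). Cache: [V J]
  10. access V: HIT. Next use of V: never. Cache: [V J]
  11. access T: MISS, evict V (next use: never). Cache: [J T]
Total: 7 hits, 4 misses, 2 evictions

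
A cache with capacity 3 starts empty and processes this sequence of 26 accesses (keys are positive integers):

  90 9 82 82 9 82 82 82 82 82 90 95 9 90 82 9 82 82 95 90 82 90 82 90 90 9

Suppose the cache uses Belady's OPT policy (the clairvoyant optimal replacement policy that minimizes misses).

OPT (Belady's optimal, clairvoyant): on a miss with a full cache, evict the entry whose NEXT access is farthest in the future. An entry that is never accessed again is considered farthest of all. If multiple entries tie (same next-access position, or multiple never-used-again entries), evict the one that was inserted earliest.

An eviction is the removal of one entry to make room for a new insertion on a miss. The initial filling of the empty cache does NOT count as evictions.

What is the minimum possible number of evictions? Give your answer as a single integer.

OPT (Belady) simulation (capacity=3):
  1. access 90: MISS. Cache: [90]
  2. access 9: MISS. Cache: [90 9]
  3. access 82: MISS. Cache: [90 9 82]
  4. access 82: HIT. Next use of 82: step 6. Cache: [90 9 82]
  5. access 9: HIT. Next use of 9: step 13. Cache: [90 9 82]
  6. access 82: HIT. Next use of 82: step 7. Cache: [90 9 82]
  7. access 82: HIT. Next use of 82: step 8. Cache: [90 9 82]
  8. access 82: HIT. Next use of 82: step 9. Cache: [90 9 82]
  9. access 82: HIT. Next use of 82: step 10. Cache: [90 9 82]
  10. access 82: HIT. Next use of 82: step 15. Cache: [90 9 82]
  11. access 90: HIT. Next use of 90: step 14. Cache: [90 9 82]
  12. access 95: MISS, evict 82 (next use: step 15). Cache: [90 9 95]
  13. access 9: HIT. Next use of 9: step 16. Cache: [90 9 95]
  14. access 90: HIT. Next use of 90: step 20. Cache: [90 9 95]
  15. access 82: MISS, evict 90 (next use: step 20). Cache: [9 95 82]
  16. access 9: HIT. Next use of 9: step 26. Cache: [9 95 82]
  17. access 82: HIT. Next use of 82: step 18. Cache: [9 95 82]
  18. access 82: HIT. Next use of 82: step 21. Cache: [9 95 82]
  19. access 95: HIT. Next use of 95: never. Cache: [9 95 82]
  20. access 90: MISS, evict 95 (next use: never). Cache: [9 82 90]
  21. access 82: HIT. Next use of 82: step 23. Cache: [9 82 90]
  22. access 90: HIT. Next use of 90: step 24. Cache: [9 82 90]
  23. access 82: HIT. Next use of 82: never. Cache: [9 82 90]
  24. access 90: HIT. Next use of 90: step 25. Cache: [9 82 90]
  25. access 90: HIT. Next use of 90: never. Cache: [9 82 90]
  26. access 9: HIT. Next use of 9: never. Cache: [9 82 90]
Total: 20 hits, 6 misses, 3 evictions

Answer: 3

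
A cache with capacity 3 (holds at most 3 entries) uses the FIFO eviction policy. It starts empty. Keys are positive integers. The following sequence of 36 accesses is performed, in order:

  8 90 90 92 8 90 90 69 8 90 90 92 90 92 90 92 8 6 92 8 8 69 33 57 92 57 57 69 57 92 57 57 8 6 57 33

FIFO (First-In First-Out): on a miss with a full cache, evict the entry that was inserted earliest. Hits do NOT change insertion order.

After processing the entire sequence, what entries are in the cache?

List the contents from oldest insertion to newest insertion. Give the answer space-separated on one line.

FIFO simulation (capacity=3):
  1. access 8: MISS. Cache (old->new): [8]
  2. access 90: MISS. Cache (old->new): [8 90]
  3. access 90: HIT. Cache (old->new): [8 90]
  4. access 92: MISS. Cache (old->new): [8 90 92]
  5. access 8: HIT. Cache (old->new): [8 90 92]
  6. access 90: HIT. Cache (old->new): [8 90 92]
  7. access 90: HIT. Cache (old->new): [8 90 92]
  8. access 69: MISS, evict 8. Cache (old->new): [90 92 69]
  9. access 8: MISS, evict 90. Cache (old->new): [92 69 8]
  10. access 90: MISS, evict 92. Cache (old->new): [69 8 90]
  11. access 90: HIT. Cache (old->new): [69 8 90]
  12. access 92: MISS, evict 69. Cache (old->new): [8 90 92]
  13. access 90: HIT. Cache (old->new): [8 90 92]
  14. access 92: HIT. Cache (old->new): [8 90 92]
  15. access 90: HIT. Cache (old->new): [8 90 92]
  16. access 92: HIT. Cache (old->new): [8 90 92]
  17. access 8: HIT. Cache (old->new): [8 90 92]
  18. access 6: MISS, evict 8. Cache (old->new): [90 92 6]
  19. access 92: HIT. Cache (old->new): [90 92 6]
  20. access 8: MISS, evict 90. Cache (old->new): [92 6 8]
  21. access 8: HIT. Cache (old->new): [92 6 8]
  22. access 69: MISS, evict 92. Cache (old->new): [6 8 69]
  23. access 33: MISS, evict 6. Cache (old->new): [8 69 33]
  24. access 57: MISS, evict 8. Cache (old->new): [69 33 57]
  25. access 92: MISS, evict 69. Cache (old->new): [33 57 92]
  26. access 57: HIT. Cache (old->new): [33 57 92]
  27. access 57: HIT. Cache (old->new): [33 57 92]
  28. access 69: MISS, evict 33. Cache (old->new): [57 92 69]
  29. access 57: HIT. Cache (old->new): [57 92 69]
  30. access 92: HIT. Cache (old->new): [57 92 69]
  31. access 57: HIT. Cache (old->new): [57 92 69]
  32. access 57: HIT. Cache (old->new): [57 92 69]
  33. access 8: MISS, evict 57. Cache (old->new): [92 69 8]
  34. access 6: MISS, evict 92. Cache (old->new): [69 8 6]
  35. access 57: MISS, evict 69. Cache (old->new): [8 6 57]
  36. access 33: MISS, evict 8. Cache (old->new): [6 57 33]
Total: 18 hits, 18 misses, 15 evictions

Answer: 6 57 33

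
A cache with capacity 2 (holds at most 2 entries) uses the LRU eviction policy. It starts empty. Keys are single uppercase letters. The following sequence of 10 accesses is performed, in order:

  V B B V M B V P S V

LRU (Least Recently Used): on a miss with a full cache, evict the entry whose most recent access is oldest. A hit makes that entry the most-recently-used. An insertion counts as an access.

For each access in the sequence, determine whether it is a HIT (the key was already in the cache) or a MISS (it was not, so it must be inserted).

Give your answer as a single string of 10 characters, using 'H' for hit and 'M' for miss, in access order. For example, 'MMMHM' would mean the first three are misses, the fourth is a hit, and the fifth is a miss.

LRU simulation (capacity=2):
  1. access V: MISS. Cache (LRU->MRU): [V]
  2. access B: MISS. Cache (LRU->MRU): [V B]
  3. access B: HIT. Cache (LRU->MRU): [V B]
  4. access V: HIT. Cache (LRU->MRU): [B V]
  5. access M: MISS, evict B. Cache (LRU->MRU): [V M]
  6. access B: MISS, evict V. Cache (LRU->MRU): [M B]
  7. access V: MISS, evict M. Cache (LRU->MRU): [B V]
  8. access P: MISS, evict B. Cache (LRU->MRU): [V P]
  9. access S: MISS, evict V. Cache (LRU->MRU): [P S]
  10. access V: MISS, evict P. Cache (LRU->MRU): [S V]
Total: 2 hits, 8 misses, 6 evictions

Answer: MMHHMMMMMM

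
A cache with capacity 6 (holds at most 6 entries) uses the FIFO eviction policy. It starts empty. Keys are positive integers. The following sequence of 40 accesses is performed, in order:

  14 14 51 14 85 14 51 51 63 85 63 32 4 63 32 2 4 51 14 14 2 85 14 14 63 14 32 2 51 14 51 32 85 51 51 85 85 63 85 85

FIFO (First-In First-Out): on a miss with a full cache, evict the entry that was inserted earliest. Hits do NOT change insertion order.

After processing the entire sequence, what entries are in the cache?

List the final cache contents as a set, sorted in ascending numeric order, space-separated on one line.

FIFO simulation (capacity=6):
  1. access 14: MISS. Cache (old->new): [14]
  2. access 14: HIT. Cache (old->new): [14]
  3. access 51: MISS. Cache (old->new): [14 51]
  4. access 14: HIT. Cache (old->new): [14 51]
  5. access 85: MISS. Cache (old->new): [14 51 85]
  6. access 14: HIT. Cache (old->new): [14 51 85]
  7. access 51: HIT. Cache (old->new): [14 51 85]
  8. access 51: HIT. Cache (old->new): [14 51 85]
  9. access 63: MISS. Cache (old->new): [14 51 85 63]
  10. access 85: HIT. Cache (old->new): [14 51 85 63]
  11. access 63: HIT. Cache (old->new): [14 51 85 63]
  12. access 32: MISS. Cache (old->new): [14 51 85 63 32]
  13. access 4: MISS. Cache (old->new): [14 51 85 63 32 4]
  14. access 63: HIT. Cache (old->new): [14 51 85 63 32 4]
  15. access 32: HIT. Cache (old->new): [14 51 85 63 32 4]
  16. access 2: MISS, evict 14. Cache (old->new): [51 85 63 32 4 2]
  17. access 4: HIT. Cache (old->new): [51 85 63 32 4 2]
  18. access 51: HIT. Cache (old->new): [51 85 63 32 4 2]
  19. access 14: MISS, evict 51. Cache (old->new): [85 63 32 4 2 14]
  20. access 14: HIT. Cache (old->new): [85 63 32 4 2 14]
  21. access 2: HIT. Cache (old->new): [85 63 32 4 2 14]
  22. access 85: HIT. Cache (old->new): [85 63 32 4 2 14]
  23. access 14: HIT. Cache (old->new): [85 63 32 4 2 14]
  24. access 14: HIT. Cache (old->new): [85 63 32 4 2 14]
  25. access 63: HIT. Cache (old->new): [85 63 32 4 2 14]
  26. access 14: HIT. Cache (old->new): [85 63 32 4 2 14]
  27. access 32: HIT. Cache (old->new): [85 63 32 4 2 14]
  28. access 2: HIT. Cache (old->new): [85 63 32 4 2 14]
  29. access 51: MISS, evict 85. Cache (old->new): [63 32 4 2 14 51]
  30. access 14: HIT. Cache (old->new): [63 32 4 2 14 51]
  31. access 51: HIT. Cache (old->new): [63 32 4 2 14 51]
  32. access 32: HIT. Cache (old->new): [63 32 4 2 14 51]
  33. access 85: MISS, evict 63. Cache (old->new): [32 4 2 14 51 85]
  34. access 51: HIT. Cache (old->new): [32 4 2 14 51 85]
  35. access 51: HIT. Cache (old->new): [32 4 2 14 51 85]
  36. access 85: HIT. Cache (old->new): [32 4 2 14 51 85]
  37. access 85: HIT. Cache (old->new): [32 4 2 14 51 85]
  38. access 63: MISS, evict 32. Cache (old->new): [4 2 14 51 85 63]
  39. access 85: HIT. Cache (old->new): [4 2 14 51 85 63]
  40. access 85: HIT. Cache (old->new): [4 2 14 51 85 63]
Total: 29 hits, 11 misses, 5 evictions

Answer: 2 4 14 51 63 85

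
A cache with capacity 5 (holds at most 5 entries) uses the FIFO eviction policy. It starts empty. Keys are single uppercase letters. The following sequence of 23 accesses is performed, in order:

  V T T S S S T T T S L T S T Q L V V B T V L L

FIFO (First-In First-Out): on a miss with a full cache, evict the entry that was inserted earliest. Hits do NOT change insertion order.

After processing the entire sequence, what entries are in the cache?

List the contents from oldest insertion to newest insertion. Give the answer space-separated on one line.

FIFO simulation (capacity=5):
  1. access V: MISS. Cache (old->new): [V]
  2. access T: MISS. Cache (old->new): [V T]
  3. access T: HIT. Cache (old->new): [V T]
  4. access S: MISS. Cache (old->new): [V T S]
  5. access S: HIT. Cache (old->new): [V T S]
  6. access S: HIT. Cache (old->new): [V T S]
  7. access T: HIT. Cache (old->new): [V T S]
  8. access T: HIT. Cache (old->new): [V T S]
  9. access T: HIT. Cache (old->new): [V T S]
  10. access S: HIT. Cache (old->new): [V T S]
  11. access L: MISS. Cache (old->new): [V T S L]
  12. access T: HIT. Cache (old->new): [V T S L]
  13. access S: HIT. Cache (old->new): [V T S L]
  14. access T: HIT. Cache (old->new): [V T S L]
  15. access Q: MISS. Cache (old->new): [V T S L Q]
  16. access L: HIT. Cache (old->new): [V T S L Q]
  17. access V: HIT. Cache (old->new): [V T S L Q]
  18. access V: HIT. Cache (old->new): [V T S L Q]
  19. access B: MISS, evict V. Cache (old->new): [T S L Q B]
  20. access T: HIT. Cache (old->new): [T S L Q B]
  21. access V: MISS, evict T. Cache (old->new): [S L Q B V]
  22. access L: HIT. Cache (old->new): [S L Q B V]
  23. access L: HIT. Cache (old->new): [S L Q B V]
Total: 16 hits, 7 misses, 2 evictions

Answer: S L Q B V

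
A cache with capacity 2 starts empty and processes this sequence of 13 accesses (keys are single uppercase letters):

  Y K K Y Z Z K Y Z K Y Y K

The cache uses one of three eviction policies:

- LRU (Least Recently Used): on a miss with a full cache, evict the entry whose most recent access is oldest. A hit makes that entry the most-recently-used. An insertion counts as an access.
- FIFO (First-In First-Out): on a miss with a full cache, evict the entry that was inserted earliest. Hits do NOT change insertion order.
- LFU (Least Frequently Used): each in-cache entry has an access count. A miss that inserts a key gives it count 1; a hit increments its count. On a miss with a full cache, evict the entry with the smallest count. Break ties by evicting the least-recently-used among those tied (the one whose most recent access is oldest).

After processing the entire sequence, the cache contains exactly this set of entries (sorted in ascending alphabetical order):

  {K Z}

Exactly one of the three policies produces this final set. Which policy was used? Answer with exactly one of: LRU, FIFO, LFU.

Simulating under each policy and comparing final sets:
  LRU: final set = {K Y} -> differs
  FIFO: final set = {K Y} -> differs
  LFU: final set = {K Z} -> MATCHES target
Only LFU produces the target set.

Answer: LFU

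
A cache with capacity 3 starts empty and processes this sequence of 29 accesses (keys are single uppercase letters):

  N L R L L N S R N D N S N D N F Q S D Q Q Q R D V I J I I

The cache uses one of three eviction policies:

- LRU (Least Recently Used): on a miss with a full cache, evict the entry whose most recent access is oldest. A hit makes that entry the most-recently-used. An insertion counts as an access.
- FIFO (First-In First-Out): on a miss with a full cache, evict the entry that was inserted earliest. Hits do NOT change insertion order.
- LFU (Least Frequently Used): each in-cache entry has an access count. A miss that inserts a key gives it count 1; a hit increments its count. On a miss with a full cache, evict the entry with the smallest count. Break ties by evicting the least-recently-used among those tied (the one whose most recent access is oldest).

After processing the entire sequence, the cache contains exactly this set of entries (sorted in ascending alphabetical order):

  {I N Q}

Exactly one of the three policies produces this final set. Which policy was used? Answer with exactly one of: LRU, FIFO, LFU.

Simulating under each policy and comparing final sets:
  LRU: final set = {I J V} -> differs
  FIFO: final set = {I J V} -> differs
  LFU: final set = {I N Q} -> MATCHES target
Only LFU produces the target set.

Answer: LFU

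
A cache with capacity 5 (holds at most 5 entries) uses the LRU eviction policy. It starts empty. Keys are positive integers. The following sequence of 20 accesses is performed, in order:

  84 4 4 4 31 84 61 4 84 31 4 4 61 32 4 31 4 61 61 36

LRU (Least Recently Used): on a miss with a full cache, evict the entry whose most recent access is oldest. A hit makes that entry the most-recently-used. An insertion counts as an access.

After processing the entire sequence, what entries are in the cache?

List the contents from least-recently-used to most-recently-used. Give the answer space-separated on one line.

Answer: 32 31 4 61 36

Derivation:
LRU simulation (capacity=5):
  1. access 84: MISS. Cache (LRU->MRU): [84]
  2. access 4: MISS. Cache (LRU->MRU): [84 4]
  3. access 4: HIT. Cache (LRU->MRU): [84 4]
  4. access 4: HIT. Cache (LRU->MRU): [84 4]
  5. access 31: MISS. Cache (LRU->MRU): [84 4 31]
  6. access 84: HIT. Cache (LRU->MRU): [4 31 84]
  7. access 61: MISS. Cache (LRU->MRU): [4 31 84 61]
  8. access 4: HIT. Cache (LRU->MRU): [31 84 61 4]
  9. access 84: HIT. Cache (LRU->MRU): [31 61 4 84]
  10. access 31: HIT. Cache (LRU->MRU): [61 4 84 31]
  11. access 4: HIT. Cache (LRU->MRU): [61 84 31 4]
  12. access 4: HIT. Cache (LRU->MRU): [61 84 31 4]
  13. access 61: HIT. Cache (LRU->MRU): [84 31 4 61]
  14. access 32: MISS. Cache (LRU->MRU): [84 31 4 61 32]
  15. access 4: HIT. Cache (LRU->MRU): [84 31 61 32 4]
  16. access 31: HIT. Cache (LRU->MRU): [84 61 32 4 31]
  17. access 4: HIT. Cache (LRU->MRU): [84 61 32 31 4]
  18. access 61: HIT. Cache (LRU->MRU): [84 32 31 4 61]
  19. access 61: HIT. Cache (LRU->MRU): [84 32 31 4 61]
  20. access 36: MISS, evict 84. Cache (LRU->MRU): [32 31 4 61 36]
Total: 14 hits, 6 misses, 1 evictions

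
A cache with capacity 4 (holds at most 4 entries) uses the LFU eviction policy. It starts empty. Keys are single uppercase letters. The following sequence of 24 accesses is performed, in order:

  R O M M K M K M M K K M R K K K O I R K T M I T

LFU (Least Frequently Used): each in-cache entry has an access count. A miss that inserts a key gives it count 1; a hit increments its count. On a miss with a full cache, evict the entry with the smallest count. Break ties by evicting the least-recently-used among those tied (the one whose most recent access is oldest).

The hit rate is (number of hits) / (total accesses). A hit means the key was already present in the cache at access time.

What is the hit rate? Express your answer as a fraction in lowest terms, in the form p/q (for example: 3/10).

Answer: 5/8

Derivation:
LFU simulation (capacity=4):
  1. access R: MISS. Cache: [R(c=1)]
  2. access O: MISS. Cache: [R(c=1) O(c=1)]
  3. access M: MISS. Cache: [R(c=1) O(c=1) M(c=1)]
  4. access M: HIT, count now 2. Cache: [R(c=1) O(c=1) M(c=2)]
  5. access K: MISS. Cache: [R(c=1) O(c=1) K(c=1) M(c=2)]
  6. access M: HIT, count now 3. Cache: [R(c=1) O(c=1) K(c=1) M(c=3)]
  7. access K: HIT, count now 2. Cache: [R(c=1) O(c=1) K(c=2) M(c=3)]
  8. access M: HIT, count now 4. Cache: [R(c=1) O(c=1) K(c=2) M(c=4)]
  9. access M: HIT, count now 5. Cache: [R(c=1) O(c=1) K(c=2) M(c=5)]
  10. access K: HIT, count now 3. Cache: [R(c=1) O(c=1) K(c=3) M(c=5)]
  11. access K: HIT, count now 4. Cache: [R(c=1) O(c=1) K(c=4) M(c=5)]
  12. access M: HIT, count now 6. Cache: [R(c=1) O(c=1) K(c=4) M(c=6)]
  13. access R: HIT, count now 2. Cache: [O(c=1) R(c=2) K(c=4) M(c=6)]
  14. access K: HIT, count now 5. Cache: [O(c=1) R(c=2) K(c=5) M(c=6)]
  15. access K: HIT, count now 6. Cache: [O(c=1) R(c=2) M(c=6) K(c=6)]
  16. access K: HIT, count now 7. Cache: [O(c=1) R(c=2) M(c=6) K(c=7)]
  17. access O: HIT, count now 2. Cache: [R(c=2) O(c=2) M(c=6) K(c=7)]
  18. access I: MISS, evict R(c=2). Cache: [I(c=1) O(c=2) M(c=6) K(c=7)]
  19. access R: MISS, evict I(c=1). Cache: [R(c=1) O(c=2) M(c=6) K(c=7)]
  20. access K: HIT, count now 8. Cache: [R(c=1) O(c=2) M(c=6) K(c=8)]
  21. access T: MISS, evict R(c=1). Cache: [T(c=1) O(c=2) M(c=6) K(c=8)]
  22. access M: HIT, count now 7. Cache: [T(c=1) O(c=2) M(c=7) K(c=8)]
  23. access I: MISS, evict T(c=1). Cache: [I(c=1) O(c=2) M(c=7) K(c=8)]
  24. access T: MISS, evict I(c=1). Cache: [T(c=1) O(c=2) M(c=7) K(c=8)]
Total: 15 hits, 9 misses, 5 evictions

Hit rate = 15/24 = 5/8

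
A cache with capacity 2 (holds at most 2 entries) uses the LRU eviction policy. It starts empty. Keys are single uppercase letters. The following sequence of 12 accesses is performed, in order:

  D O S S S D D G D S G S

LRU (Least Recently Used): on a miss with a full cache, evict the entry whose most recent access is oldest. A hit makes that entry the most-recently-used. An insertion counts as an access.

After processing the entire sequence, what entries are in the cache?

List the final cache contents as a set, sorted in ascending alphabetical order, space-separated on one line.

LRU simulation (capacity=2):
  1. access D: MISS. Cache (LRU->MRU): [D]
  2. access O: MISS. Cache (LRU->MRU): [D O]
  3. access S: MISS, evict D. Cache (LRU->MRU): [O S]
  4. access S: HIT. Cache (LRU->MRU): [O S]
  5. access S: HIT. Cache (LRU->MRU): [O S]
  6. access D: MISS, evict O. Cache (LRU->MRU): [S D]
  7. access D: HIT. Cache (LRU->MRU): [S D]
  8. access G: MISS, evict S. Cache (LRU->MRU): [D G]
  9. access D: HIT. Cache (LRU->MRU): [G D]
  10. access S: MISS, evict G. Cache (LRU->MRU): [D S]
  11. access G: MISS, evict D. Cache (LRU->MRU): [S G]
  12. access S: HIT. Cache (LRU->MRU): [G S]
Total: 5 hits, 7 misses, 5 evictions

Answer: G S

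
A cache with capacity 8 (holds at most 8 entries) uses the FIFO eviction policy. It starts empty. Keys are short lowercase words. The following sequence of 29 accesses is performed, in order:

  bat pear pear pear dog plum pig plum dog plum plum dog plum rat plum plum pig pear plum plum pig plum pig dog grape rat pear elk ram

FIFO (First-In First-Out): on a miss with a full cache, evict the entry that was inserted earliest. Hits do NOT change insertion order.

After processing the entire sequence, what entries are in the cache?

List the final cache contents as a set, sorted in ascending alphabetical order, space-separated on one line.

Answer: dog elk grape pear pig plum ram rat

Derivation:
FIFO simulation (capacity=8):
  1. access bat: MISS. Cache (old->new): [bat]
  2. access pear: MISS. Cache (old->new): [bat pear]
  3. access pear: HIT. Cache (old->new): [bat pear]
  4. access pear: HIT. Cache (old->new): [bat pear]
  5. access dog: MISS. Cache (old->new): [bat pear dog]
  6. access plum: MISS. Cache (old->new): [bat pear dog plum]
  7. access pig: MISS. Cache (old->new): [bat pear dog plum pig]
  8. access plum: HIT. Cache (old->new): [bat pear dog plum pig]
  9. access dog: HIT. Cache (old->new): [bat pear dog plum pig]
  10. access plum: HIT. Cache (old->new): [bat pear dog plum pig]
  11. access plum: HIT. Cache (old->new): [bat pear dog plum pig]
  12. access dog: HIT. Cache (old->new): [bat pear dog plum pig]
  13. access plum: HIT. Cache (old->new): [bat pear dog plum pig]
  14. access rat: MISS. Cache (old->new): [bat pear dog plum pig rat]
  15. access plum: HIT. Cache (old->new): [bat pear dog plum pig rat]
  16. access plum: HIT. Cache (old->new): [bat pear dog plum pig rat]
  17. access pig: HIT. Cache (old->new): [bat pear dog plum pig rat]
  18. access pear: HIT. Cache (old->new): [bat pear dog plum pig rat]
  19. access plum: HIT. Cache (old->new): [bat pear dog plum pig rat]
  20. access plum: HIT. Cache (old->new): [bat pear dog plum pig rat]
  21. access pig: HIT. Cache (old->new): [bat pear dog plum pig rat]
  22. access plum: HIT. Cache (old->new): [bat pear dog plum pig rat]
  23. access pig: HIT. Cache (old->new): [bat pear dog plum pig rat]
  24. access dog: HIT. Cache (old->new): [bat pear dog plum pig rat]
  25. access grape: MISS. Cache (old->new): [bat pear dog plum pig rat grape]
  26. access rat: HIT. Cache (old->new): [bat pear dog plum pig rat grape]
  27. access pear: HIT. Cache (old->new): [bat pear dog plum pig rat grape]
  28. access elk: MISS. Cache (old->new): [bat pear dog plum pig rat grape elk]
  29. access ram: MISS, evict bat. Cache (old->new): [pear dog plum pig rat grape elk ram]
Total: 20 hits, 9 misses, 1 evictions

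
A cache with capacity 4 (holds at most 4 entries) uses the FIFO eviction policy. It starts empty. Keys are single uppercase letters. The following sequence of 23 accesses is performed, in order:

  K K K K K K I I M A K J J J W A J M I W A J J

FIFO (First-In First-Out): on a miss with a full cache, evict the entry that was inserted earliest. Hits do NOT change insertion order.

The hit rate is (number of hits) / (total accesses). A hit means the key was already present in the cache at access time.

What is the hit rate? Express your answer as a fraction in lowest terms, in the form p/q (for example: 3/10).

Answer: 16/23

Derivation:
FIFO simulation (capacity=4):
  1. access K: MISS. Cache (old->new): [K]
  2. access K: HIT. Cache (old->new): [K]
  3. access K: HIT. Cache (old->new): [K]
  4. access K: HIT. Cache (old->new): [K]
  5. access K: HIT. Cache (old->new): [K]
  6. access K: HIT. Cache (old->new): [K]
  7. access I: MISS. Cache (old->new): [K I]
  8. access I: HIT. Cache (old->new): [K I]
  9. access M: MISS. Cache (old->new): [K I M]
  10. access A: MISS. Cache (old->new): [K I M A]
  11. access K: HIT. Cache (old->new): [K I M A]
  12. access J: MISS, evict K. Cache (old->new): [I M A J]
  13. access J: HIT. Cache (old->new): [I M A J]
  14. access J: HIT. Cache (old->new): [I M A J]
  15. access W: MISS, evict I. Cache (old->new): [M A J W]
  16. access A: HIT. Cache (old->new): [M A J W]
  17. access J: HIT. Cache (old->new): [M A J W]
  18. access M: HIT. Cache (old->new): [M A J W]
  19. access I: MISS, evict M. Cache (old->new): [A J W I]
  20. access W: HIT. Cache (old->new): [A J W I]
  21. access A: HIT. Cache (old->new): [A J W I]
  22. access J: HIT. Cache (old->new): [A J W I]
  23. access J: HIT. Cache (old->new): [A J W I]
Total: 16 hits, 7 misses, 3 evictions

Hit rate = 16/23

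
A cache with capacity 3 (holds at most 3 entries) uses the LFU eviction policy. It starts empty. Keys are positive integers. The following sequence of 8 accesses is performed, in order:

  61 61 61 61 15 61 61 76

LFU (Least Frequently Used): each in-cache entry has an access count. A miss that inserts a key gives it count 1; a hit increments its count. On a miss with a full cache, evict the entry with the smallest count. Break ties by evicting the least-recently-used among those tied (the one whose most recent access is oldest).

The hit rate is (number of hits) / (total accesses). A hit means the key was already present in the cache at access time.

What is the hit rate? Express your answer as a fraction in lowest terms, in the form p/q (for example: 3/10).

Answer: 5/8

Derivation:
LFU simulation (capacity=3):
  1. access 61: MISS. Cache: [61(c=1)]
  2. access 61: HIT, count now 2. Cache: [61(c=2)]
  3. access 61: HIT, count now 3. Cache: [61(c=3)]
  4. access 61: HIT, count now 4. Cache: [61(c=4)]
  5. access 15: MISS. Cache: [15(c=1) 61(c=4)]
  6. access 61: HIT, count now 5. Cache: [15(c=1) 61(c=5)]
  7. access 61: HIT, count now 6. Cache: [15(c=1) 61(c=6)]
  8. access 76: MISS. Cache: [15(c=1) 76(c=1) 61(c=6)]
Total: 5 hits, 3 misses, 0 evictions

Hit rate = 5/8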